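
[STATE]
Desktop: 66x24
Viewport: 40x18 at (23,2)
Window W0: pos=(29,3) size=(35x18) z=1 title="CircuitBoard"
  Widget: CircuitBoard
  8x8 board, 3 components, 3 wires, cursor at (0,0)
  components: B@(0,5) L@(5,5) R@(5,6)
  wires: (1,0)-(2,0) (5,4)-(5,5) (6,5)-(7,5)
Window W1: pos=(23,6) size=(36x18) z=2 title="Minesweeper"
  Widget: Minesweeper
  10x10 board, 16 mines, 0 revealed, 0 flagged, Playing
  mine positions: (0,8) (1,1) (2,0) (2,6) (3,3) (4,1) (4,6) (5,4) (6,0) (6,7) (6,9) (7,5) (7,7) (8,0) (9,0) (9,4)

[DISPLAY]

                                        
      ┏━━━━━━━━━━━━━━━━━━━━━━━━━━━━━━━━━
      ┃ CircuitBoard                    
      ┠─────────────────────────────────
┏━━━━━━━━━━━━━━━━━━━━━━━━━━━━━━━━━━┓    
┃ Minesweeper                      ┃    
┠──────────────────────────────────┨    
┃■■■■■■■■■■                        ┃    
┃■■■■■■■■■■                        ┃    
┃■■■■■■■■■■                        ┃    
┃■■■■■■■■■■                        ┃    
┃■■■■■■■■■■                        ┃    
┃■■■■■■■■■■                        ┃    
┃■■■■■■■■■■                        ┃    
┃■■■■■■■■■■                        ┃    
┃■■■■■■■■■■                        ┃    
┃■■■■■■■■■■                        ┃    
┃                                  ┃    


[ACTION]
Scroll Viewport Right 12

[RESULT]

                                        
   ┏━━━━━━━━━━━━━━━━━━━━━━━━━━━━━━━━━┓  
   ┃ CircuitBoard                    ┃  
   ┠─────────────────────────────────┨  
━━━━━━━━━━━━━━━━━━━━━━━━━━━━━━━━┓    ┃  
inesweeper                      ┃    ┃  
────────────────────────────────┨    ┃  
■■■■■■■■                        ┃    ┃  
■■■■■■■■                        ┃    ┃  
■■■■■■■■                        ┃    ┃  
■■■■■■■■                        ┃    ┃  
■■■■■■■■                        ┃    ┃  
■■■■■■■■                        ┃    ┃  
■■■■■■■■                        ┃    ┃  
■■■■■■■■                        ┃    ┃  
■■■■■■■■                        ┃    ┃  
■■■■■■■■                        ┃    ┃  
                                ┃    ┃  


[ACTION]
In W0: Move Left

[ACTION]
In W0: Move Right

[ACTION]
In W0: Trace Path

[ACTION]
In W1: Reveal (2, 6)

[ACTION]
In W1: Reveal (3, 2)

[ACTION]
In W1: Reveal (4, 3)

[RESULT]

                                        
   ┏━━━━━━━━━━━━━━━━━━━━━━━━━━━━━━━━━┓  
   ┃ CircuitBoard                    ┃  
   ┠─────────────────────────────────┨  
━━━━━━━━━━━━━━━━━━━━━━━━━━━━━━━━┓    ┃  
inesweeper                      ┃    ┃  
────────────────────────────────┨    ┃  
■■■■■■✹■                        ┃    ┃  
■■■■■■■■                        ┃    ┃  
■■■■✹■■■                        ┃    ┃  
■✹■■■■■■                        ┃    ┃  
■■■■✹■■■                        ┃    ┃  
■■✹■■■■■                        ┃    ┃  
■■■■■✹■✹                        ┃    ┃  
■■■✹■✹■■                        ┃    ┃  
■■■■■■■■                        ┃    ┃  
■■✹■■■■■                        ┃    ┃  
                                ┃    ┃  


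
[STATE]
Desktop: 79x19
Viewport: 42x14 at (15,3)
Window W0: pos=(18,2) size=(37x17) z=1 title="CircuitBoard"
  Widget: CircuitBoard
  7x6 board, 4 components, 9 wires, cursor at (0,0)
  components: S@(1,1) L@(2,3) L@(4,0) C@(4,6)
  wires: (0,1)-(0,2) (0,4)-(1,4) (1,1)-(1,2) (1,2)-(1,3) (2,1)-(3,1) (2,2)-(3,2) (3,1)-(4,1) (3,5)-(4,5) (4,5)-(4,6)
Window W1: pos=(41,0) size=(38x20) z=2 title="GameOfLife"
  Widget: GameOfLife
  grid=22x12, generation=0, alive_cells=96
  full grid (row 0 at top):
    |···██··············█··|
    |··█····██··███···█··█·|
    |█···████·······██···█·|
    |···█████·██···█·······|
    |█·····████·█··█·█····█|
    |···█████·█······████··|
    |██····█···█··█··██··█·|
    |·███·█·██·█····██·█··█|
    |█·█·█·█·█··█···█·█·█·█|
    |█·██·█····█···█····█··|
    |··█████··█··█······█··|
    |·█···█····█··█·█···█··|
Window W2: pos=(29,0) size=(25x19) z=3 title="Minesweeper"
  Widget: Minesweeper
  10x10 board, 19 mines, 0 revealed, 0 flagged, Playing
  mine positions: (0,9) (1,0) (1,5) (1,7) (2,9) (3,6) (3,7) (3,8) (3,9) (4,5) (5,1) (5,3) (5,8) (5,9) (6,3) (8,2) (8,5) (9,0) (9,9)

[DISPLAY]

   ┃ CircuitBo┃■■■■■■■■■■             ┃   
   ┠──────────┃■■■■■■■■■■             ┃···
   ┃   0 1 2 3┃■■■■■■■■■■             ┃██·
   ┃0  [.]  · ┃■■■■■■■■■■             ┃···
   ┃          ┃■■■■■■■■■■             ┃··█
   ┃1       S ┃■■■■■■■■■■             ┃··█
   ┃          ┃■■■■■■■■■■             ┃···
   ┃2       · ┃■■■■■■■■■■             ┃·█·
   ┃        │ ┃■■■■■■■■■■             ┃···
   ┃3       · ┃■■■■■■■■■■             ┃···
   ┃        │ ┃                       ┃··█
   ┃4   L   · ┃                       ┃█··
   ┃          ┃                       ┃·█·
   ┃5         ┃                       ┃   


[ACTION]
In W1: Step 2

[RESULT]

   ┃ CircuitBo┃■■■■■■■■■■             ┃   
   ┠──────────┃■■■■■■■■■■             ┃···
   ┃   0 1 2 3┃■■■■■■■■■■             ┃··█
   ┃0  [.]  · ┃■■■■■■■■■■             ┃█·█
   ┃          ┃■■■■■■■■■■             ┃█·█
   ┃1       S ┃■■■■■■■■■■             ┃···
   ┃          ┃■■■■■■■■■■             ┃···
   ┃2       · ┃■■■■■■■■■■             ┃···
   ┃        │ ┃■■■■■■■■■■             ┃··█
   ┃3       · ┃■■■■■■■■■■             ┃█·█
   ┃        │ ┃                       ┃·█·
   ┃4   L   · ┃                       ┃█··
   ┃          ┃                       ┃···
   ┃5         ┃                       ┃   


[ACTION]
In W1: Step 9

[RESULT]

   ┃ CircuitBo┃■■■■■■■■■■             ┃   
   ┠──────────┃■■■■■■■■■■             ┃···
   ┃   0 1 2 3┃■■■■■■■■■■             ┃█·█
   ┃0  [.]  · ┃■■■■■■■■■■             ┃·██
   ┃          ┃■■■■■■■■■■             ┃··█
   ┃1       S ┃■■■■■■■■■■             ┃···
   ┃          ┃■■■■■■■■■■             ┃█··
   ┃2       · ┃■■■■■■■■■■             ┃██·
   ┃        │ ┃■■■■■■■■■■             ┃██·
   ┃3       · ┃■■■■■■■■■■             ┃···
   ┃        │ ┃                       ┃···
   ┃4   L   · ┃                       ┃···
   ┃          ┃                       ┃···
   ┃5         ┃                       ┃   


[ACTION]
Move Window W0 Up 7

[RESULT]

   ┃   0 1 2 3┃■■■■■■■■■■             ┃   
   ┃0  [.]  · ┃■■■■■■■■■■             ┃···
   ┃          ┃■■■■■■■■■■             ┃█·█
   ┃1       S ┃■■■■■■■■■■             ┃·██
   ┃          ┃■■■■■■■■■■             ┃··█
   ┃2       · ┃■■■■■■■■■■             ┃···
   ┃        │ ┃■■■■■■■■■■             ┃█··
   ┃3       · ┃■■■■■■■■■■             ┃██·
   ┃        │ ┃■■■■■■■■■■             ┃██·
   ┃4   L   · ┃■■■■■■■■■■             ┃···
   ┃          ┃                       ┃···
   ┃5         ┃                       ┃···
   ┃Cursor: (0┃                       ┃···
   ┗━━━━━━━━━━┃                       ┃   


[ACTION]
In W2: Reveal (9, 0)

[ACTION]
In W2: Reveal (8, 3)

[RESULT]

   ┃   0 1 2 3┃■■■■■■■■■✹             ┃   
   ┃0  [.]  · ┃✹■■■■✹■✹■■             ┃···
   ┃          ┃■■■■■■■■■✹             ┃█·█
   ┃1       S ┃■■■■■■✹✹✹✹             ┃·██
   ┃          ┃■■■■■✹■■■■             ┃··█
   ┃2       · ┃■✹■✹■■■■✹✹             ┃···
   ┃        │ ┃■■■✹■■■■■■             ┃█··
   ┃3       · ┃■■■■■■■■■■             ┃██·
   ┃        │ ┃■■✹■■✹■■■■             ┃██·
   ┃4   L   · ┃✹■■■■■■■■✹             ┃···
   ┃          ┃                       ┃···
   ┃5         ┃                       ┃···
   ┃Cursor: (0┃                       ┃···
   ┗━━━━━━━━━━┃                       ┃   


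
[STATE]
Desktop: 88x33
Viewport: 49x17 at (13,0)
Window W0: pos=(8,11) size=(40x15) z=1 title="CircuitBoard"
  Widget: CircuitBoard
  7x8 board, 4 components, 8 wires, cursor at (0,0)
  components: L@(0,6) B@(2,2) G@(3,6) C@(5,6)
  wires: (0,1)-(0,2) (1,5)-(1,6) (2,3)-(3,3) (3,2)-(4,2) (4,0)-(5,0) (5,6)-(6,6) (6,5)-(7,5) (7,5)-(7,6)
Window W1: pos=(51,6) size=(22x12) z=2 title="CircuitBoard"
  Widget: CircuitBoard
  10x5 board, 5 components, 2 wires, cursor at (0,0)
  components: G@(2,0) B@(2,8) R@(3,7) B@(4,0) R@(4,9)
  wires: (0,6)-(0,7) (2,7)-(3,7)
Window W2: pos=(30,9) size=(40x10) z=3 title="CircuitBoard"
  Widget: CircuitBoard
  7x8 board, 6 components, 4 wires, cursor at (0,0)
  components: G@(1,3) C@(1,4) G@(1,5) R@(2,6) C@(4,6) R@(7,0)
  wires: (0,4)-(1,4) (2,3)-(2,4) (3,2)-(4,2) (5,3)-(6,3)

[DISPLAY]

                                                 
                                                 
                                                 
                                                 
                                                 
                                                 
                                      ┏━━━━━━━━━━
                                      ┃ CircuitBo
                                      ┠──────────
                 ┏━━━━━━━━━━━━━━━━━━━━━━━━━━━━━━━
                 ┃ CircuitBoard                  
━━━━━━━━━━━━━━━━━┠───────────────────────────────
cuitBoard        ┃   0 1 2 3 4 5 6               
─────────────────┃0  [.]              ·          
 1 2 3 4 5 6     ┃                    │          
.]  · ─ ·        ┃1               G   C   G      
                 ┃                               


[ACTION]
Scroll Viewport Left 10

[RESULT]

                                                 
                                                 
                                                 
                                                 
                                                 
                                                 
                                                ┏
                                                ┃
                                                ┠
                           ┏━━━━━━━━━━━━━━━━━━━━━
                           ┃ CircuitBoard        
     ┏━━━━━━━━━━━━━━━━━━━━━┠─────────────────────
     ┃ CircuitBoard        ┃   0 1 2 3 4 5 6     
     ┠─────────────────────┃0  [.]              ·
     ┃   0 1 2 3 4 5 6     ┃                    │
     ┃0  [.]  · ─ ·        ┃1               G   C
     ┃                     ┃                     


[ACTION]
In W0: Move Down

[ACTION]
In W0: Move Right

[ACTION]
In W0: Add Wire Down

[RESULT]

                                                 
                                                 
                                                 
                                                 
                                                 
                                                 
                                                ┏
                                                ┃
                                                ┠
                           ┏━━━━━━━━━━━━━━━━━━━━━
                           ┃ CircuitBoard        
     ┏━━━━━━━━━━━━━━━━━━━━━┠─────────────────────
     ┃ CircuitBoard        ┃   0 1 2 3 4 5 6     
     ┠─────────────────────┃0  [.]              ·
     ┃   0 1 2 3 4 5 6     ┃                    │
     ┃0       · ─ ·        ┃1               G   C
     ┃                     ┃                     


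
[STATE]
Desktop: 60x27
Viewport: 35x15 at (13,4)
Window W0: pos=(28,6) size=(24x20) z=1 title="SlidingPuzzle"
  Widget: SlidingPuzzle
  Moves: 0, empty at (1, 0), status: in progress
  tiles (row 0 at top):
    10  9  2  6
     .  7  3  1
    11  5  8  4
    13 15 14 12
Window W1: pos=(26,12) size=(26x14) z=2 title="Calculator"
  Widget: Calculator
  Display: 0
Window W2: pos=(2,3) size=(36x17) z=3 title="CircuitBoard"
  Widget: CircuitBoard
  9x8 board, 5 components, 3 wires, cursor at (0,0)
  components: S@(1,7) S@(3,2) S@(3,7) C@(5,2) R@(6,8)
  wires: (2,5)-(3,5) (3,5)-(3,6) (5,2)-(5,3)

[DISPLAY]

ard                     ┃          
────────────────────────┨          
 4 5 6 7 8              ┃━━━━━━━━━━
                        ┃uzzle     
                        ┃──────────
                      S ┃─┬────┬───
                        ┃ │  2 │  6
              ·         ┃─┼────┼───
              │         ┃━━━━━━━━━━
  S           · ─ ·   S ┃          
                        ┃──────────
                        ┃          
                        ┃─┬───┐    
  C ─ ·                 ┃ │ ÷ │    
                        ┃─┼───┤    


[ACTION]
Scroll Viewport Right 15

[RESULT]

            ┃                      
────────────┨                      
            ┃━━━━━━━━━━━━━┓        
            ┃uzzle        ┃        
            ┃─────────────┨        
          S ┃─┬────┬────┐ ┃        
            ┃ │  2 │  6 │ ┃        
  ·         ┃─┼────┼────┤ ┃        
  │         ┃━━━━━━━━━━━━━┓        
  · ─ ·   S ┃             ┃        
            ┃─────────────┨        
            ┃            0┃        
            ┃─┬───┐       ┃        
            ┃ │ ÷ │       ┃        
            ┃─┼───┤       ┃        


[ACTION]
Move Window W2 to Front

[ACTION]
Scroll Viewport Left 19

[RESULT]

rcuitBoard                     ┃   
───────────────────────────────┨   
0 1 2 3 4 5 6 7 8              ┃━━━
[.]                            ┃uzz
                               ┃───
                             S ┃─┬─
                               ┃ │ 
                     ·         ┃─┼─
                     │         ┃━━━
         S           · ─ ·   S ┃   
                               ┃───
                               ┃   
                               ┃─┬─
         C ─ ·                 ┃ │ 
                               ┃─┼─


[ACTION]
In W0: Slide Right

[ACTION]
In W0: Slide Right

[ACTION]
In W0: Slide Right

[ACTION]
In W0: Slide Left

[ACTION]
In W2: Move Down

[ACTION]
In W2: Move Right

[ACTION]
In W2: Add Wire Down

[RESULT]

rcuitBoard                     ┃   
───────────────────────────────┨   
0 1 2 3 4 5 6 7 8              ┃━━━
                               ┃uzz
                               ┃───
    [.]                      S ┃─┬─
     │                         ┃ │ 
     ·               ·         ┃─┼─
                     │         ┃━━━
         S           · ─ ·   S ┃   
                               ┃───
                               ┃   
                               ┃─┬─
         C ─ ·                 ┃ │ 
                               ┃─┼─


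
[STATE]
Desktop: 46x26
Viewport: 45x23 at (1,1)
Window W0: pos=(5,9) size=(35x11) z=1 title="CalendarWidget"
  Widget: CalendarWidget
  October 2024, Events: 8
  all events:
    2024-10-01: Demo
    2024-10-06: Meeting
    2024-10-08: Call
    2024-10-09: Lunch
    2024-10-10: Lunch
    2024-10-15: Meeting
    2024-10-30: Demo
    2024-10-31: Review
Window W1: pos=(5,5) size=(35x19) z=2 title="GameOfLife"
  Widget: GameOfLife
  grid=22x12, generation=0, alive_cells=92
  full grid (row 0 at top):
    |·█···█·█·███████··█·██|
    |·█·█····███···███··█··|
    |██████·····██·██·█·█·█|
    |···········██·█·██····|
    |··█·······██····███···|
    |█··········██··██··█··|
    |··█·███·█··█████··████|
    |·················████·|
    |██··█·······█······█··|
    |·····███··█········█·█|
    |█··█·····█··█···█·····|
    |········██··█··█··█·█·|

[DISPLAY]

                                             
                                             
                                             
                                             
    ┏━━━━━━━━━━━━━━━━━━━━━━━━━━━━━━━━━┓      
    ┃ GameOfLife                      ┃      
    ┠─────────────────────────────────┨      
    ┃Gen: 0                           ┃      
    ┃·█···█·█·███████··█·██           ┃      
    ┃·█·█····███···███··█··           ┃      
    ┃██████·····██·██·█·█·█           ┃      
    ┃···········██·█·██····           ┃      
    ┃··█·······██····███···           ┃      
    ┃█··········██··██··█··           ┃      
    ┃··█·███·█··█████··████           ┃      
    ┃·················████·           ┃      
    ┃██··█·······█······█··           ┃      
    ┃·····███··█········█·█           ┃      
    ┃█··█·····█··█···█·····           ┃      
    ┃········██··█··█··█·█·           ┃      
    ┃                                 ┃      
    ┃                                 ┃      
    ┗━━━━━━━━━━━━━━━━━━━━━━━━━━━━━━━━━┛      


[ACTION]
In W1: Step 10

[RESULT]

                                             
                                             
                                             
                                             
    ┏━━━━━━━━━━━━━━━━━━━━━━━━━━━━━━━━━┓      
    ┃ GameOfLife                      ┃      
    ┠─────────────────────────────────┨      
    ┃Gen: 10                          ┃      
    ┃···███······██····███·           ┃      
    ┃··█··█·····█··███····█           ┃      
    ┃··█···█····█··█·██··██           ┃      
    ┃···████·····█···██····           ┃      
    ┃·····█·······██·······           ┃      
    ┃············███·······           ┃      
    ┃············███·······           ┃      
    ┃············███·······           ┃      
    ┃██····██····██·█······           ┃      
    ┃██·····█····██·█···██·           ┃      
    ┃········██·██·█····██·           ┃      
    ┃·········███··········           ┃      
    ┃                                 ┃      
    ┃                                 ┃      
    ┗━━━━━━━━━━━━━━━━━━━━━━━━━━━━━━━━━┛      


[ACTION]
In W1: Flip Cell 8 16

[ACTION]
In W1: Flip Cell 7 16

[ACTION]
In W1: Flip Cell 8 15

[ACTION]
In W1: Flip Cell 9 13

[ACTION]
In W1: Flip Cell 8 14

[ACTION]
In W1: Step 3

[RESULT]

                                             
                                             
                                             
                                             
    ┏━━━━━━━━━━━━━━━━━━━━━━━━━━━━━━━━━┓      
    ┃ GameOfLife                      ┃      
    ┠─────────────────────────────────┨      
    ┃Gen: 13                          ┃      
    ┃···████·····███·····█·           ┃      
    ┃··█········█·······█·█           ┃      
    ┃··█·█·····██···█····██           ┃      
    ┃···········██·█·······           ┃      
    ┃···██·██····███·······           ┃      
    ┃·····█·······███······           ┃      
    ┃···········█··········           ┃      
    ┃···········█··········           ┃      
    ┃██····██····█·········           ┃      
    ┃██····██··█·██·····██·           ┃      
    ┃········█··········██·           ┃      
    ┃········█····█········           ┃      
    ┃                                 ┃      
    ┃                                 ┃      
    ┗━━━━━━━━━━━━━━━━━━━━━━━━━━━━━━━━━┛      


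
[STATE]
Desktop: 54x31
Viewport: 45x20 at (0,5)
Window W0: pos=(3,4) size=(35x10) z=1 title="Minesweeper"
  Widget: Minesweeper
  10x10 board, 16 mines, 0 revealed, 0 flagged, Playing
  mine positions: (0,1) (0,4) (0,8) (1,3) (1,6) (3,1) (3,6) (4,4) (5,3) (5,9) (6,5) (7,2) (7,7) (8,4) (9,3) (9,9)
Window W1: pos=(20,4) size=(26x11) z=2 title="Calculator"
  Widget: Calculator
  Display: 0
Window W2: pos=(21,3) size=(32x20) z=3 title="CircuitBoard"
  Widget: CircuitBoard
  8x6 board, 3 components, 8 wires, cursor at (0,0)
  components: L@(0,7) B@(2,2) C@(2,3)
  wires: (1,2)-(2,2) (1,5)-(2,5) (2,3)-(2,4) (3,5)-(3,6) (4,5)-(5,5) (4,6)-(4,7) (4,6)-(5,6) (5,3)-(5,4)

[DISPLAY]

   ┃ Minesweeper    ┃┠───────────────────────
   ┠────────────────┠┃   0 1 2 3 4 5 6 7     
   ┃■■■■■■■■■■      ┃┃0  [.]                 
   ┃■■■■■■■■■■      ┃┃                       
   ┃■■■■■■■■■■      ┃┃1           ·          
   ┃■■■■■■■■■■      ┃┃            │          
   ┃■■■■■■■■■■      ┃┃2           B   C ─ ·  
   ┃■■■■■■■■■■      ┃┃                       
   ┗━━━━━━━━━━━━━━━━┃┃3                      
                    ┗┃                       
                     ┃4                      
                     ┃                       
                     ┃5               · ─ ·  
                     ┃Cursor: (0,0)          
                     ┃                       
                     ┃                       
                     ┃                       
                     ┗━━━━━━━━━━━━━━━━━━━━━━━
                                             
                                             


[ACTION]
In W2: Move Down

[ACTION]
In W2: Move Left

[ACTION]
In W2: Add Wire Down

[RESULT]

   ┃ Minesweeper    ┃┠───────────────────────
   ┠────────────────┠┃   0 1 2 3 4 5 6 7     
   ┃■■■■■■■■■■      ┃┃0                      
   ┃■■■■■■■■■■      ┃┃                       
   ┃■■■■■■■■■■      ┃┃1  [.]      ·          
   ┃■■■■■■■■■■      ┃┃    │       │          
   ┃■■■■■■■■■■      ┃┃2   ·       B   C ─ ·  
   ┃■■■■■■■■■■      ┃┃                       
   ┗━━━━━━━━━━━━━━━━┃┃3                      
                    ┗┃                       
                     ┃4                      
                     ┃                       
                     ┃5               · ─ ·  
                     ┃Cursor: (1,0)          
                     ┃                       
                     ┃                       
                     ┃                       
                     ┗━━━━━━━━━━━━━━━━━━━━━━━
                                             
                                             


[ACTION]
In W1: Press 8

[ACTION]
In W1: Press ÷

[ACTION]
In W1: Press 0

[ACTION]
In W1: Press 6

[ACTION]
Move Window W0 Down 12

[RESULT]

                    ┃┠───────────────────────
                    ┠┃   0 1 2 3 4 5 6 7     
                    ┃┃0                      
                    ┃┃                       
                    ┃┃1  [.]      ·          
                    ┃┃    │       │          
                    ┃┃2   ·       B   C ─ ·  
                    ┃┃                       
                    ┃┃3                      
                    ┗┃                       
                     ┃4                      
   ┏━━━━━━━━━━━━━━━━━┃                       
   ┃ Minesweeper     ┃5               · ─ ·  
   ┠─────────────────┃Cursor: (1,0)          
   ┃■■■■■■■■■■       ┃                       
   ┃■■■■■■■■■■       ┃                       
   ┃■■■■■■■■■■       ┃                       
   ┃■■■■■■■■■■       ┗━━━━━━━━━━━━━━━━━━━━━━━
   ┃■■■■■■■■■■                       ┃       
   ┃■■■■■■■■■■                       ┃       


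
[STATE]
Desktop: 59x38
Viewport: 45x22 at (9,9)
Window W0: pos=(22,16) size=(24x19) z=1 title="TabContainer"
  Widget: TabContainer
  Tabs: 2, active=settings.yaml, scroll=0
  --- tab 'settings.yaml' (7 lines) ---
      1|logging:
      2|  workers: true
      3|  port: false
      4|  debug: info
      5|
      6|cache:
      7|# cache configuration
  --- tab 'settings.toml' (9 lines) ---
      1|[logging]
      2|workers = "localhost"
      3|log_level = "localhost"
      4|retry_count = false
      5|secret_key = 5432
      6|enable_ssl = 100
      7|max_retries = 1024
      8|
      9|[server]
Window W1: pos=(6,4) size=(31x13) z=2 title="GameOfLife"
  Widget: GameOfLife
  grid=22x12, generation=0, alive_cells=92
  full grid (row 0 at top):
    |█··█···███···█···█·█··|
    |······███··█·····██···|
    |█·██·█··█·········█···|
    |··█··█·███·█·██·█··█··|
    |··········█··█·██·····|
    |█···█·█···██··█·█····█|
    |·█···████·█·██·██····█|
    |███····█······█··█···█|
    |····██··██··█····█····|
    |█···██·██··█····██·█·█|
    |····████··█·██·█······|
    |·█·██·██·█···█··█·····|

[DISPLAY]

█··█·███·█·██·█··█··       ┃                 
········█··█·██·····       ┃                 
··█·█···██··█·█····█       ┃                 
···████·█·██·██····█       ┃                 
█····█······█··█···█       ┃                 
··██··██··█····█····       ┃                 
··██·██··█····██·█·█       ┃                 
━━━━━━━━━━━━━━━━━━━━━━━━━━━┛━━━━━━━━┓        
             ┃ TabContainer         ┃        
             ┠──────────────────────┨        
             ┃[settings.yaml]│ setti┃        
             ┃──────────────────────┃        
             ┃logging:              ┃        
             ┃  workers: true       ┃        
             ┃  port: false         ┃        
             ┃  debug: info         ┃        
             ┃                      ┃        
             ┃cache:                ┃        
             ┃# cache configuration ┃        
             ┃                      ┃        
             ┃                      ┃        
             ┃                      ┃        


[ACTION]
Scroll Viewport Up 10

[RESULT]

                                             
                                             
                                             
                                             
━━━━━━━━━━━━━━━━━━━━━━━━━━━┓                 
ameOfLife                  ┃                 
───────────────────────────┨                 
n: 0                       ┃                 
██·█··█·········█···       ┃                 
█··█·███·█·██·█··█··       ┃                 
········█··█·██·····       ┃                 
··█·█···██··█·█····█       ┃                 
···████·█·██·██····█       ┃                 
█····█······█··█···█       ┃                 
··██··██··█····█····       ┃                 
··██·██··█····██·█·█       ┃                 
━━━━━━━━━━━━━━━━━━━━━━━━━━━┛━━━━━━━━┓        
             ┃ TabContainer         ┃        
             ┠──────────────────────┨        
             ┃[settings.yaml]│ setti┃        
             ┃──────────────────────┃        
             ┃logging:              ┃        


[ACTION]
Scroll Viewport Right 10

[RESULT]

                                             
                                             
                                             
                                             
━━━━━━━━━━━━━━━━━━━━━━┓                      
Life                  ┃                      
──────────────────────┨                      
                      ┃                      
·█·········█···       ┃                      
███·█·██·█··█··       ┃                      
···█··█·██·····       ┃                      
···██··█·█····█       ┃                      
██·█·██·██····█       ┃                      
█······█··█···█       ┃                      
·██··█····█····       ┃                      
██··█····██·█·█       ┃                      
━━━━━━━━━━━━━━━━━━━━━━┛━━━━━━━━┓             
        ┃ TabContainer         ┃             
        ┠──────────────────────┨             
        ┃[settings.yaml]│ setti┃             
        ┃──────────────────────┃             
        ┃logging:              ┃             


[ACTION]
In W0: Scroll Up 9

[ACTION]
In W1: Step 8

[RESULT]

                                             
                                             
                                             
                                             
━━━━━━━━━━━━━━━━━━━━━━┓                      
Life                  ┃                      
──────────────────────┨                      
                      ┃                      
···············       ┃                      
···············       ┃                      
···············       ┃                      
·······██······       ┃                      
··██···██·██···       ┃                      
·█··█·····█····       ┃                      
··██···█··█····       ┃                      
········██·····       ┃                      
━━━━━━━━━━━━━━━━━━━━━━┛━━━━━━━━┓             
        ┃ TabContainer         ┃             
        ┠──────────────────────┨             
        ┃[settings.yaml]│ setti┃             
        ┃──────────────────────┃             
        ┃logging:              ┃             


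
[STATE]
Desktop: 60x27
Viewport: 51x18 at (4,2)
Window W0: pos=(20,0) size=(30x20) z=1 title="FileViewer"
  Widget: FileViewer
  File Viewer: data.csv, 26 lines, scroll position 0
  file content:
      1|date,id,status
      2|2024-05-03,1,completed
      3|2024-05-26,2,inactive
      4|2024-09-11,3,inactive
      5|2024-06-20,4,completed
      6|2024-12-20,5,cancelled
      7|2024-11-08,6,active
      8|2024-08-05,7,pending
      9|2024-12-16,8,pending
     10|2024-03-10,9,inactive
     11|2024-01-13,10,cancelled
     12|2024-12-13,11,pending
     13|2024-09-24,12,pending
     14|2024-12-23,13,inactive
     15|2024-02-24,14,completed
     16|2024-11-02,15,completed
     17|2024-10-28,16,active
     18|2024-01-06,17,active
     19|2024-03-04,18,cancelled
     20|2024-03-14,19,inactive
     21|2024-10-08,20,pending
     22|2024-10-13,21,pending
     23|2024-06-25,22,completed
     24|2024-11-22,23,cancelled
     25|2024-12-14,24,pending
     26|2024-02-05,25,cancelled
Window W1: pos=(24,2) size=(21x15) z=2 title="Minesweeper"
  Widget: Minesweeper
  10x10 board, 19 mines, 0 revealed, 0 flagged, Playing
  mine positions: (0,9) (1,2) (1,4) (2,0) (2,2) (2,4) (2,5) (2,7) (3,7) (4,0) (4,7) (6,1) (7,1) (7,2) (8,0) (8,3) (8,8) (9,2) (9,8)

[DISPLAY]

                ┠───┏━━━━━━━━━━━━━━━━━━━┓────┨     
                ┃dat┃ Minesweeper       ┃   ▲┃     
                ┃202┠───────────────────┨   █┃     
                ┃202┃■■■■■■■■■■         ┃   ░┃     
                ┃202┃■■■■■■■■■■         ┃   ░┃     
                ┃202┃■■■■■■■■■■         ┃   ░┃     
                ┃202┃■■■■■■■■■■         ┃   ░┃     
                ┃202┃■■■■■■■■■■         ┃   ░┃     
                ┃202┃■■■■■■■■■■         ┃   ░┃     
                ┃202┃■■■■■■■■■■         ┃   ░┃     
                ┃202┃■■■■■■■■■■         ┃   ░┃     
                ┃202┃■■■■■■■■■■         ┃   ░┃     
                ┃202┃■■■■■■■■■■         ┃   ░┃     
                ┃202┃                   ┃   ░┃     
                ┃202┗━━━━━━━━━━━━━━━━━━━┛   ░┃     
                ┃2024-02-24,14,completed    ░┃     
                ┃2024-11-02,15,completed    ▼┃     
                ┗━━━━━━━━━━━━━━━━━━━━━━━━━━━━┛     


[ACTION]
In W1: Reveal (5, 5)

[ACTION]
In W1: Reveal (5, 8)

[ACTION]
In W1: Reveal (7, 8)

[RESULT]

                ┠───┏━━━━━━━━━━━━━━━━━━━┓────┨     
                ┃dat┃ Minesweeper       ┃   ▲┃     
                ┃202┠───────────────────┨   █┃     
                ┃202┃■■■■■■■■■■         ┃   ░┃     
                ┃202┃■■■■■■■■21         ┃   ░┃     
                ┃202┃■■■■■■■■2          ┃   ░┃     
                ┃202┃■312224■3          ┃   ░┃     
                ┃202┃■1    2■2          ┃   ░┃     
                ┃202┃■21   111          ┃   ░┃     
                ┃202┃■■31               ┃   ░┃     
                ┃202┃■■■21  111         ┃   ░┃     
                ┃202┃■■■■1  2■■         ┃   ░┃     
                ┃202┃■■■■1  2■■         ┃   ░┃     
                ┃202┃                   ┃   ░┃     
                ┃202┗━━━━━━━━━━━━━━━━━━━┛   ░┃     
                ┃2024-02-24,14,completed    ░┃     
                ┃2024-11-02,15,completed    ▼┃     
                ┗━━━━━━━━━━━━━━━━━━━━━━━━━━━━┛     


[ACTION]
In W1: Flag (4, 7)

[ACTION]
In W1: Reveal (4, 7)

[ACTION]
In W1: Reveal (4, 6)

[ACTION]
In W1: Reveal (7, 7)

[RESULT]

                ┠───┏━━━━━━━━━━━━━━━━━━━┓────┨     
                ┃dat┃ Minesweeper       ┃   ▲┃     
                ┃202┠───────────────────┨   █┃     
                ┃202┃■■■■■■■■■■         ┃   ░┃     
                ┃202┃■■■■■■■■21         ┃   ░┃     
                ┃202┃■■■■■■■■2          ┃   ░┃     
                ┃202┃■312224■3          ┃   ░┃     
                ┃202┃■1    2⚑2          ┃   ░┃     
                ┃202┃■21   111          ┃   ░┃     
                ┃202┃■■31               ┃   ░┃     
                ┃202┃■■■21  111         ┃   ░┃     
                ┃202┃■■■■1  2■■         ┃   ░┃     
                ┃202┃■■■■1  2■■         ┃   ░┃     
                ┃202┃                   ┃   ░┃     
                ┃202┗━━━━━━━━━━━━━━━━━━━┛   ░┃     
                ┃2024-02-24,14,completed    ░┃     
                ┃2024-11-02,15,completed    ▼┃     
                ┗━━━━━━━━━━━━━━━━━━━━━━━━━━━━┛     
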